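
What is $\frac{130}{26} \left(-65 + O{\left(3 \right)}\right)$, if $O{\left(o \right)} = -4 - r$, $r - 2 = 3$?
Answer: $-370$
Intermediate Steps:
$r = 5$ ($r = 2 + 3 = 5$)
$O{\left(o \right)} = -9$ ($O{\left(o \right)} = -4 - 5 = -9$)
$\frac{130}{26} \left(-65 + O{\left(3 \right)}\right) = \frac{130}{26} \left(-65 - 9\right) = 130 \cdot \frac{1}{26} \left(-74\right) = 5 \left(-74\right) = -370$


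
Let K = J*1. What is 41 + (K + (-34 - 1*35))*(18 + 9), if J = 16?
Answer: -1390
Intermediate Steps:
K = 16 (K = 16*1 = 16)
41 + (K + (-34 - 1*35))*(18 + 9) = 41 + (16 + (-34 - 1*35))*(18 + 9) = 41 + (16 + (-34 - 35))*27 = 41 + (16 - 69)*27 = 41 - 53*27 = 41 - 1431 = -1390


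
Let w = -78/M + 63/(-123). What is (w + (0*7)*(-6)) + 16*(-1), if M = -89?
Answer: -57055/3649 ≈ -15.636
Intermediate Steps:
w = 1329/3649 (w = -78/(-89) + 63/(-123) = -78*(-1/89) + 63*(-1/123) = 78/89 - 21/41 = 1329/3649 ≈ 0.36421)
(w + (0*7)*(-6)) + 16*(-1) = (1329/3649 + (0*7)*(-6)) + 16*(-1) = (1329/3649 + 0*(-6)) - 16 = (1329/3649 + 0) - 16 = 1329/3649 - 16 = -57055/3649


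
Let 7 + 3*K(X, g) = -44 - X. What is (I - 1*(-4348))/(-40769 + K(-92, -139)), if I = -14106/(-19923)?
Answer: -43319655/405984253 ≈ -0.10670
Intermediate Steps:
I = 4702/6641 (I = -14106*(-1/19923) = 4702/6641 ≈ 0.70803)
K(X, g) = -17 - X/3 (K(X, g) = -7/3 + (-44 - X)/3 = -7/3 + (-44/3 - X/3) = -17 - X/3)
(I - 1*(-4348))/(-40769 + K(-92, -139)) = (4702/6641 - 1*(-4348))/(-40769 + (-17 - ⅓*(-92))) = (4702/6641 + 4348)/(-40769 + (-17 + 92/3)) = 28879770/(6641*(-40769 + 41/3)) = 28879770/(6641*(-122266/3)) = (28879770/6641)*(-3/122266) = -43319655/405984253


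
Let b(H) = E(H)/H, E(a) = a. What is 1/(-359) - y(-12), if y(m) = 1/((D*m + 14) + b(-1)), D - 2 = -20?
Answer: -590/82929 ≈ -0.0071145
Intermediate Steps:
D = -18 (D = 2 - 20 = -18)
b(H) = 1 (b(H) = H/H = 1)
y(m) = 1/(15 - 18*m) (y(m) = 1/((-18*m + 14) + 1) = 1/((14 - 18*m) + 1) = 1/(15 - 18*m))
1/(-359) - y(-12) = 1/(-359) - 1/(3*(5 - 6*(-12))) = -1/359 - 1/(3*(5 + 72)) = -1/359 - 1/(3*77) = -1/359 - 1*1/231 = -1/359 - 1/231 = -590/82929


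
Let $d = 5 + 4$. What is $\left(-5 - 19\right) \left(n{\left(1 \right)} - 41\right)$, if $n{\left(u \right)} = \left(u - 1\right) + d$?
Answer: $768$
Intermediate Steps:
$d = 9$
$n{\left(u \right)} = 8 + u$ ($n{\left(u \right)} = \left(u - 1\right) + 9 = \left(-1 + u\right) + 9 = 8 + u$)
$\left(-5 - 19\right) \left(n{\left(1 \right)} - 41\right) = \left(-5 - 19\right) \left(\left(8 + 1\right) - 41\right) = \left(-5 - 19\right) \left(9 - 41\right) = \left(-24\right) \left(-32\right) = 768$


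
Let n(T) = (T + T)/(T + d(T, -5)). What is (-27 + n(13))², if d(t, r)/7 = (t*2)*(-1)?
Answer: 124609/169 ≈ 737.33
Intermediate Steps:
d(t, r) = -14*t (d(t, r) = 7*((t*2)*(-1)) = 7*((2*t)*(-1)) = 7*(-2*t) = -14*t)
n(T) = -2/13 (n(T) = (T + T)/(T - 14*T) = (2*T)/((-13*T)) = (2*T)*(-1/(13*T)) = -2/13)
(-27 + n(13))² = (-27 - 2/13)² = (-353/13)² = 124609/169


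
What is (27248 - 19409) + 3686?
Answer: 11525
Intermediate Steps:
(27248 - 19409) + 3686 = 7839 + 3686 = 11525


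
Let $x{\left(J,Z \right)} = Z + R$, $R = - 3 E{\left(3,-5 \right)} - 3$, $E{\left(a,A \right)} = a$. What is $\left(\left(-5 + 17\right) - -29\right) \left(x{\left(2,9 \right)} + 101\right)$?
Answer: $4018$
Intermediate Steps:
$R = -12$ ($R = \left(-3\right) 3 - 3 = -9 - 3 = -12$)
$x{\left(J,Z \right)} = -12 + Z$ ($x{\left(J,Z \right)} = Z - 12 = -12 + Z$)
$\left(\left(-5 + 17\right) - -29\right) \left(x{\left(2,9 \right)} + 101\right) = \left(\left(-5 + 17\right) - -29\right) \left(\left(-12 + 9\right) + 101\right) = \left(12 + 29\right) \left(-3 + 101\right) = 41 \cdot 98 = 4018$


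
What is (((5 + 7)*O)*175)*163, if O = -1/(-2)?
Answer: 171150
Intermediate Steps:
O = ½ (O = -1*(-½) = ½ ≈ 0.50000)
(((5 + 7)*O)*175)*163 = (((5 + 7)*(½))*175)*163 = ((12*(½))*175)*163 = (6*175)*163 = 1050*163 = 171150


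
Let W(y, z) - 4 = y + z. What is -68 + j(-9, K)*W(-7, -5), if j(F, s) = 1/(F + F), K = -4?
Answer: -608/9 ≈ -67.556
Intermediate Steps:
j(F, s) = 1/(2*F)
W(y, z) = 4 + y + z (W(y, z) = 4 + (y + z) = 4 + y + z)
-68 + j(-9, K)*W(-7, -5) = -68 + ((½)/(-9))*(4 - 7 - 5) = -68 + ((½)*(-⅑))*(-8) = -68 - 1/18*(-8) = -68 + 4/9 = -608/9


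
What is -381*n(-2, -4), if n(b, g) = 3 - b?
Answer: -1905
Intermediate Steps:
-381*n(-2, -4) = -381*(3 - 1*(-2)) = -381*(3 + 2) = -381*5 = -1905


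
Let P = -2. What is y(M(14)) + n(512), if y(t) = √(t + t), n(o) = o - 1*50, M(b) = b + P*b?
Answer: 462 + 2*I*√7 ≈ 462.0 + 5.2915*I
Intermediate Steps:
M(b) = -b (M(b) = b - 2*b = -b)
n(o) = -50 + o (n(o) = o - 50 = -50 + o)
y(t) = √2*√t (y(t) = √(2*t) = √2*√t)
y(M(14)) + n(512) = √2*√(-1*14) + (-50 + 512) = √2*√(-14) + 462 = √2*(I*√14) + 462 = 2*I*√7 + 462 = 462 + 2*I*√7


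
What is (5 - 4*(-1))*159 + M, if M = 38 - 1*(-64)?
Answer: 1533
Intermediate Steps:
M = 102 (M = 38 + 64 = 102)
(5 - 4*(-1))*159 + M = (5 - 4*(-1))*159 + 102 = (5 + 4)*159 + 102 = 9*159 + 102 = 1431 + 102 = 1533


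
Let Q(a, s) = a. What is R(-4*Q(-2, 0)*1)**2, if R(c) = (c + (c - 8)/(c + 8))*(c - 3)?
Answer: 1600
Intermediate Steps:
R(c) = (-3 + c)*(c + (-8 + c)/(8 + c)) (R(c) = (c + (-8 + c)/(8 + c))*(-3 + c) = (-3 + c)*(c + (-8 + c)/(8 + c)))
R(-4*Q(-2, 0)*1)**2 = ((24 + (-4*(-2)*1)**3 - 35*(-4*(-2)) + 6*(-4*(-2)*1)**2)/(8 - 4*(-2)*1))**2 = ((24 + (8*1)**3 - 280 + 6*(8*1)**2)/(8 + 8*1))**2 = ((24 + 8**3 - 35*8 + 6*8**2)/(8 + 8))**2 = ((24 + 512 - 280 + 6*64)/16)**2 = ((24 + 512 - 280 + 384)/16)**2 = ((1/16)*640)**2 = 40**2 = 1600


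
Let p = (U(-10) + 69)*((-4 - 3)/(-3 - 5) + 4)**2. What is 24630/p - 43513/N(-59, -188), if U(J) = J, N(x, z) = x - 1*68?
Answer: 1368335249/3798951 ≈ 360.19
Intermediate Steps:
N(x, z) = -68 + x (N(x, z) = x - 68 = -68 + x)
p = 89739/64 (p = (-10 + 69)*((-4 - 3)/(-3 - 5) + 4)**2 = 59*(-7/(-8) + 4)**2 = 59*(-7*(-1/8) + 4)**2 = 59*(7/8 + 4)**2 = 59*(39/8)**2 = 59*(1521/64) = 89739/64 ≈ 1402.2)
24630/p - 43513/N(-59, -188) = 24630/(89739/64) - 43513/(-68 - 59) = 24630*(64/89739) - 43513/(-127) = 525440/29913 - 43513*(-1/127) = 525440/29913 + 43513/127 = 1368335249/3798951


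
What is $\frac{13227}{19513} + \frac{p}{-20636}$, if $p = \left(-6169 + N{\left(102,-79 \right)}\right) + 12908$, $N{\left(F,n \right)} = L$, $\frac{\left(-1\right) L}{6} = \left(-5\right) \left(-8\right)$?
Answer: $\frac{2181155}{6010004} \approx 0.36292$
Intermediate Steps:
$L = -240$ ($L = - 6 \left(\left(-5\right) \left(-8\right)\right) = \left(-6\right) 40 = -240$)
$N{\left(F,n \right)} = -240$
$p = 6499$ ($p = \left(-6169 - 240\right) + 12908 = -6409 + 12908 = 6499$)
$\frac{13227}{19513} + \frac{p}{-20636} = \frac{13227}{19513} + \frac{6499}{-20636} = 13227 \cdot \frac{1}{19513} + 6499 \left(- \frac{1}{20636}\right) = \frac{13227}{19513} - \frac{97}{308} = \frac{2181155}{6010004}$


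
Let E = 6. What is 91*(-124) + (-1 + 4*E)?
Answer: -11261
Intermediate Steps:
91*(-124) + (-1 + 4*E) = 91*(-124) + (-1 + 4*6) = -11284 + (-1 + 24) = -11284 + 23 = -11261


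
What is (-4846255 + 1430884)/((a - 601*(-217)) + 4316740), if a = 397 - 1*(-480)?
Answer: -1138457/1482678 ≈ -0.76784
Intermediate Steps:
a = 877 (a = 397 + 480 = 877)
(-4846255 + 1430884)/((a - 601*(-217)) + 4316740) = (-4846255 + 1430884)/((877 - 601*(-217)) + 4316740) = -3415371/((877 + 130417) + 4316740) = -3415371/(131294 + 4316740) = -3415371/4448034 = -3415371*1/4448034 = -1138457/1482678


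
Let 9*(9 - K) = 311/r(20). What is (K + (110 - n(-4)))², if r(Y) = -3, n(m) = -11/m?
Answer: 190412401/11664 ≈ 16325.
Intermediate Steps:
K = 554/27 (K = 9 - 311/(9*(-3)) = 9 - 311*(-1)/(9*3) = 9 - ⅑*(-311/3) = 9 + 311/27 = 554/27 ≈ 20.519)
(K + (110 - n(-4)))² = (554/27 + (110 - (-11)/(-4)))² = (554/27 + (110 - (-11)*(-1)/4))² = (554/27 + (110 - 1*11/4))² = (554/27 + (110 - 11/4))² = (554/27 + 429/4)² = (13799/108)² = 190412401/11664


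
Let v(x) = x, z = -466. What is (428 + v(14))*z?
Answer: -205972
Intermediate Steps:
(428 + v(14))*z = (428 + 14)*(-466) = 442*(-466) = -205972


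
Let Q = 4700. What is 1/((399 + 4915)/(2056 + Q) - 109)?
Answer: -3378/365545 ≈ -0.0092410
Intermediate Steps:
1/((399 + 4915)/(2056 + Q) - 109) = 1/((399 + 4915)/(2056 + 4700) - 109) = 1/(5314/6756 - 109) = 1/(5314*(1/6756) - 109) = 1/(2657/3378 - 109) = 1/(-365545/3378) = -3378/365545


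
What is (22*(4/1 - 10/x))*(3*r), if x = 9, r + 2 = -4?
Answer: -1144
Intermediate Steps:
r = -6 (r = -2 - 4 = -6)
(22*(4/1 - 10/x))*(3*r) = (22*(4/1 - 10/9))*(3*(-6)) = (22*(4*1 - 10*⅑))*(-18) = (22*(4 - 10/9))*(-18) = (22*(26/9))*(-18) = (572/9)*(-18) = -1144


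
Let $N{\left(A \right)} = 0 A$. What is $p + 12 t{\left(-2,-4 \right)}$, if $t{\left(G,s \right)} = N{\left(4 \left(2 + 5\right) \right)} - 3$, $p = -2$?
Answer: $-38$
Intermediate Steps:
$N{\left(A \right)} = 0$
$t{\left(G,s \right)} = -3$ ($t{\left(G,s \right)} = 0 - 3 = -3$)
$p + 12 t{\left(-2,-4 \right)} = -2 + 12 \left(-3\right) = -2 - 36 = -38$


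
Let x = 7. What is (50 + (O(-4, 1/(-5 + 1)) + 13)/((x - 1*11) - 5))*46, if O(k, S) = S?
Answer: 13409/6 ≈ 2234.8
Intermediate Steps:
(50 + (O(-4, 1/(-5 + 1)) + 13)/((x - 1*11) - 5))*46 = (50 + (1/(-5 + 1) + 13)/((7 - 1*11) - 5))*46 = (50 + (1/(-4) + 13)/((7 - 11) - 5))*46 = (50 + (-1/4 + 13)/(-4 - 5))*46 = (50 + (51/4)/(-9))*46 = (50 + (51/4)*(-1/9))*46 = (50 - 17/12)*46 = (583/12)*46 = 13409/6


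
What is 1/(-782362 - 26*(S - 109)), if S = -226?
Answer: -1/773652 ≈ -1.2926e-6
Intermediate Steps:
1/(-782362 - 26*(S - 109)) = 1/(-782362 - 26*(-226 - 109)) = 1/(-782362 - 26*(-335)) = 1/(-782362 + 8710) = 1/(-773652) = -1/773652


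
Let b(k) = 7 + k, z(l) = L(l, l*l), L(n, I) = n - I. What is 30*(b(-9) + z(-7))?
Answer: -1740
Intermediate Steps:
z(l) = l - l**2 (z(l) = l - l*l = l - l**2)
30*(b(-9) + z(-7)) = 30*((7 - 9) - 7*(1 - 1*(-7))) = 30*(-2 - 7*(1 + 7)) = 30*(-2 - 7*8) = 30*(-2 - 56) = 30*(-58) = -1740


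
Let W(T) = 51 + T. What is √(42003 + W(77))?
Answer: √42131 ≈ 205.26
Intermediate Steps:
√(42003 + W(77)) = √(42003 + (51 + 77)) = √(42003 + 128) = √42131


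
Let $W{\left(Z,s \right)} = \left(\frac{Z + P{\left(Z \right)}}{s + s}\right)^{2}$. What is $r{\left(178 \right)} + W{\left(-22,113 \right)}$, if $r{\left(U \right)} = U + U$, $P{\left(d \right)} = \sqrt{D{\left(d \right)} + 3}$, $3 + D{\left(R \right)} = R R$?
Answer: $356$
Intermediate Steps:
$D{\left(R \right)} = -3 + R^{2}$ ($D{\left(R \right)} = -3 + R R = -3 + R^{2}$)
$P{\left(d \right)} = \sqrt{d^{2}}$ ($P{\left(d \right)} = \sqrt{\left(-3 + d^{2}\right) + 3} = \sqrt{d^{2}}$)
$r{\left(U \right)} = 2 U$
$W{\left(Z,s \right)} = \frac{\left(Z + \sqrt{Z^{2}}\right)^{2}}{4 s^{2}}$ ($W{\left(Z,s \right)} = \left(\frac{Z + \sqrt{Z^{2}}}{s + s}\right)^{2} = \left(\frac{Z + \sqrt{Z^{2}}}{2 s}\right)^{2} = \frac{\left(Z + \sqrt{Z^{2}}\right)^{2}}{4 s^{2}}$)
$r{\left(178 \right)} + W{\left(-22,113 \right)} = 2 \cdot 178 + \frac{\left(-22 + \sqrt{\left(-22\right)^{2}}\right)^{2}}{4 \cdot 12769} = 356 + \frac{1}{4} \cdot \frac{1}{12769} \left(-22 + \sqrt{484}\right)^{2} = 356 + \frac{1}{4} \cdot \frac{1}{12769} \left(-22 + 22\right)^{2} = 356 + \frac{1}{4} \cdot \frac{1}{12769} \cdot 0^{2} = 356 + \frac{1}{4} \cdot \frac{1}{12769} \cdot 0 = 356 + 0 = 356$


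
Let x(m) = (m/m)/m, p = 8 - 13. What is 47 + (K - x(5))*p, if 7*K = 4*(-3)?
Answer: 396/7 ≈ 56.571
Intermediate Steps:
K = -12/7 (K = (4*(-3))/7 = (⅐)*(-12) = -12/7 ≈ -1.7143)
p = -5
x(m) = 1/m
47 + (K - x(5))*p = 47 + (-12/7 - 1/5)*(-5) = 47 + (-12/7 - 1*⅕)*(-5) = 47 + (-12/7 - ⅕)*(-5) = 47 - 67/35*(-5) = 47 + 67/7 = 396/7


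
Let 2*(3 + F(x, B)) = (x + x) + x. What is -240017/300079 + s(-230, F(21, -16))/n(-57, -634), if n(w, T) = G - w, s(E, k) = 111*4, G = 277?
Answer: 26534699/50113193 ≈ 0.52950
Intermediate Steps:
F(x, B) = -3 + 3*x/2 (F(x, B) = -3 + ((x + x) + x)/2 = -3 + (2*x + x)/2 = -3 + (3*x)/2 = -3 + 3*x/2)
s(E, k) = 444
n(w, T) = 277 - w
-240017/300079 + s(-230, F(21, -16))/n(-57, -634) = -240017/300079 + 444/(277 - 1*(-57)) = -240017*1/300079 + 444/(277 + 57) = -240017/300079 + 444/334 = -240017/300079 + 444*(1/334) = -240017/300079 + 222/167 = 26534699/50113193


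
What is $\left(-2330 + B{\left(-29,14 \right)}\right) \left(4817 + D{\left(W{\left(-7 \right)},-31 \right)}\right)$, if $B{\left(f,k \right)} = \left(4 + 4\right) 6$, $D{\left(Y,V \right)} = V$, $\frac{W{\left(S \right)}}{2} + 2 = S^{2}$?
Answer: $-10921652$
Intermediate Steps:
$W{\left(S \right)} = -4 + 2 S^{2}$
$B{\left(f,k \right)} = 48$ ($B{\left(f,k \right)} = 8 \cdot 6 = 48$)
$\left(-2330 + B{\left(-29,14 \right)}\right) \left(4817 + D{\left(W{\left(-7 \right)},-31 \right)}\right) = \left(-2330 + 48\right) \left(4817 - 31\right) = \left(-2282\right) 4786 = -10921652$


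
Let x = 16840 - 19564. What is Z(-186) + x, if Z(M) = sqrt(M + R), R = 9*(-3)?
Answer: -2724 + I*sqrt(213) ≈ -2724.0 + 14.595*I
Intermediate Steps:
x = -2724
R = -27
Z(M) = sqrt(-27 + M) (Z(M) = sqrt(M - 27) = sqrt(-27 + M))
Z(-186) + x = sqrt(-27 - 186) - 2724 = sqrt(-213) - 2724 = I*sqrt(213) - 2724 = -2724 + I*sqrt(213)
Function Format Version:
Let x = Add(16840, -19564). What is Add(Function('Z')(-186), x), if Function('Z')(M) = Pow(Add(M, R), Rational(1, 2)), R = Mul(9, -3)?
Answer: Add(-2724, Mul(I, Pow(213, Rational(1, 2)))) ≈ Add(-2724.0, Mul(14.595, I))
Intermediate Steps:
x = -2724
R = -27
Function('Z')(M) = Pow(Add(-27, M), Rational(1, 2)) (Function('Z')(M) = Pow(Add(M, -27), Rational(1, 2)) = Pow(Add(-27, M), Rational(1, 2)))
Add(Function('Z')(-186), x) = Add(Pow(Add(-27, -186), Rational(1, 2)), -2724) = Add(Pow(-213, Rational(1, 2)), -2724) = Add(Mul(I, Pow(213, Rational(1, 2))), -2724) = Add(-2724, Mul(I, Pow(213, Rational(1, 2))))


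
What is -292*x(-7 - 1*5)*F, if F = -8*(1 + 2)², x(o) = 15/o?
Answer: -26280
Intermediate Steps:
F = -72 (F = -8*3² = -8*9 = -72)
-292*x(-7 - 1*5)*F = -292*15/(-7 - 1*5)*(-72) = -292*15/(-7 - 5)*(-72) = -292*15/(-12)*(-72) = -292*15*(-1/12)*(-72) = -(-365)*(-72) = -292*90 = -26280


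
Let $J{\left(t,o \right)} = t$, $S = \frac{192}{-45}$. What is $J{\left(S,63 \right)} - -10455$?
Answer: $\frac{156761}{15} \approx 10451.0$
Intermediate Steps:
$S = - \frac{64}{15}$ ($S = 192 \left(- \frac{1}{45}\right) = - \frac{64}{15} \approx -4.2667$)
$J{\left(S,63 \right)} - -10455 = - \frac{64}{15} - -10455 = - \frac{64}{15} + 10455 = \frac{156761}{15}$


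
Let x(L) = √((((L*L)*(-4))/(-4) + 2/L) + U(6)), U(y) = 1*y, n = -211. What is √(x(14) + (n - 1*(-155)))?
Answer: √(-2744 + 7*√9905)/7 ≈ 6.4639*I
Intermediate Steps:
U(y) = y
x(L) = √(6 + L² + 2/L) (x(L) = √((((L*L)*(-4))/(-4) + 2/L) + 6) = √(((L²*(-4))*(-¼) + 2/L) + 6) = √((-4*L²*(-¼) + 2/L) + 6) = √((L² + 2/L) + 6) = √(6 + L² + 2/L))
√(x(14) + (n - 1*(-155))) = √(√(6 + 14² + 2/14) + (-211 - 1*(-155))) = √(√(6 + 196 + 2*(1/14)) + (-211 + 155)) = √(√(6 + 196 + ⅐) - 56) = √(√(1415/7) - 56) = √(√9905/7 - 56) = √(-56 + √9905/7)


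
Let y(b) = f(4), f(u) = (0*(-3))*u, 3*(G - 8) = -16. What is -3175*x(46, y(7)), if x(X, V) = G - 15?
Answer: 117475/3 ≈ 39158.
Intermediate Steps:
G = 8/3 (G = 8 + (⅓)*(-16) = 8 - 16/3 = 8/3 ≈ 2.6667)
f(u) = 0 (f(u) = 0*u = 0)
y(b) = 0
x(X, V) = -37/3 (x(X, V) = 8/3 - 15 = -37/3)
-3175*x(46, y(7)) = -3175*(-37/3) = 117475/3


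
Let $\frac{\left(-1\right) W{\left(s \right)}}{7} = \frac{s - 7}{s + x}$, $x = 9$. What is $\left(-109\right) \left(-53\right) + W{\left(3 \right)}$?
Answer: $\frac{17338}{3} \approx 5779.3$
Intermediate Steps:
$W{\left(s \right)} = - \frac{7 \left(-7 + s\right)}{9 + s}$ ($W{\left(s \right)} = - 7 \frac{s - 7}{s + 9} = - 7 \frac{-7 + s}{9 + s} = - \frac{7 \left(-7 + s\right)}{9 + s}$)
$\left(-109\right) \left(-53\right) + W{\left(3 \right)} = \left(-109\right) \left(-53\right) + \frac{7 \left(7 - 3\right)}{9 + 3} = 5777 + \frac{7 \left(7 - 3\right)}{12} = 5777 + 7 \cdot \frac{1}{12} \cdot 4 = 5777 + \frac{7}{3} = \frac{17338}{3}$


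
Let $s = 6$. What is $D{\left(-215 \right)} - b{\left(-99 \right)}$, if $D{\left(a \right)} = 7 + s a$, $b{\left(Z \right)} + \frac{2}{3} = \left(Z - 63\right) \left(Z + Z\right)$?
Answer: $- \frac{100075}{3} \approx -33358.0$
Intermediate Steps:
$b{\left(Z \right)} = - \frac{2}{3} + 2 Z \left(-63 + Z\right)$ ($b{\left(Z \right)} = - \frac{2}{3} + \left(Z - 63\right) \left(Z + Z\right) = - \frac{2}{3} + \left(-63 + Z\right) 2 Z = - \frac{2}{3} + 2 Z \left(-63 + Z\right)$)
$D{\left(a \right)} = 7 + 6 a$
$D{\left(-215 \right)} - b{\left(-99 \right)} = \left(7 + 6 \left(-215\right)\right) - \left(- \frac{2}{3} - -12474 + 2 \left(-99\right)^{2}\right) = \left(7 - 1290\right) - \left(- \frac{2}{3} + 12474 + 2 \cdot 9801\right) = -1283 - \left(- \frac{2}{3} + 12474 + 19602\right) = -1283 - \frac{96226}{3} = - \frac{100075}{3}$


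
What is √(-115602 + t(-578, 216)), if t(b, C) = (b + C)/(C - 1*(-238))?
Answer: I*√5956896545/227 ≈ 340.0*I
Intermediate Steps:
t(b, C) = (C + b)/(238 + C) (t(b, C) = (C + b)/(C + 238) = (C + b)/(238 + C))
√(-115602 + t(-578, 216)) = √(-115602 + (216 - 578)/(238 + 216)) = √(-115602 - 362/454) = √(-115602 + (1/454)*(-362)) = √(-115602 - 181/227) = √(-26241835/227) = I*√5956896545/227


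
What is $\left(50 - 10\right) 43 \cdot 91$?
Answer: $156520$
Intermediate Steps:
$\left(50 - 10\right) 43 \cdot 91 = 40 \cdot 43 \cdot 91 = 1720 \cdot 91 = 156520$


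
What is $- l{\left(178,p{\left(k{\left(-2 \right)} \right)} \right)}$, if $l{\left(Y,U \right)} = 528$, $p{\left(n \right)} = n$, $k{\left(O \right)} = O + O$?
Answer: $-528$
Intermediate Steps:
$k{\left(O \right)} = 2 O$
$- l{\left(178,p{\left(k{\left(-2 \right)} \right)} \right)} = \left(-1\right) 528 = -528$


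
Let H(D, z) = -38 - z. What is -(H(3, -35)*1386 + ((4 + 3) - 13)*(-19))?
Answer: 4044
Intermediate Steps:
-(H(3, -35)*1386 + ((4 + 3) - 13)*(-19)) = -((-38 - 1*(-35))*1386 + ((4 + 3) - 13)*(-19)) = -((-38 + 35)*1386 + (7 - 13)*(-19)) = -(-3*1386 - 6*(-19)) = -(-4158 + 114) = -1*(-4044) = 4044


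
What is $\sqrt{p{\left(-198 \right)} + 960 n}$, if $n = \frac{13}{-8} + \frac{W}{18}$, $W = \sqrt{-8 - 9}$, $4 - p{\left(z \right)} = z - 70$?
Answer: $\frac{2 \sqrt{-2898 + 120 i \sqrt{17}}}{3} \approx 3.0526 + 36.018 i$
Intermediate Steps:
$p{\left(z \right)} = 74 - z$ ($p{\left(z \right)} = 4 - \left(z - 70\right) = 4 - \left(-70 + z\right) = 74 - z$)
$W = i \sqrt{17}$ ($W = \sqrt{-17} = i \sqrt{17} \approx 4.1231 i$)
$n = - \frac{13}{8} + \frac{i \sqrt{17}}{18}$ ($n = \frac{13}{-8} + \frac{i \sqrt{17}}{18} = 13 \left(- \frac{1}{8}\right) + i \sqrt{17} \cdot \frac{1}{18} = - \frac{13}{8} + \frac{i \sqrt{17}}{18} \approx -1.625 + 0.22906 i$)
$\sqrt{p{\left(-198 \right)} + 960 n} = \sqrt{\left(74 - -198\right) + 960 \left(- \frac{13}{8} + \frac{i \sqrt{17}}{18}\right)} = \sqrt{\left(74 + 198\right) - \left(1560 - \frac{160 i \sqrt{17}}{3}\right)} = \sqrt{272 - \left(1560 - \frac{160 i \sqrt{17}}{3}\right)} = \sqrt{-1288 + \frac{160 i \sqrt{17}}{3}}$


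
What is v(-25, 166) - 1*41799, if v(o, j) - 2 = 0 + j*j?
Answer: -14241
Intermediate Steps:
v(o, j) = 2 + j**2 (v(o, j) = 2 + (0 + j*j) = 2 + (0 + j**2) = 2 + j**2)
v(-25, 166) - 1*41799 = (2 + 166**2) - 1*41799 = (2 + 27556) - 41799 = 27558 - 41799 = -14241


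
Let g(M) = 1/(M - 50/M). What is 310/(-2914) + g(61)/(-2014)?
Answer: -36969837/347489518 ≈ -0.10639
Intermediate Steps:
310/(-2914) + g(61)/(-2014) = 310/(-2914) + (61/(-50 + 61²))/(-2014) = 310*(-1/2914) + (61/(-50 + 3721))*(-1/2014) = -5/47 + (61/3671)*(-1/2014) = -5/47 - 61/7393394 = -36969837/347489518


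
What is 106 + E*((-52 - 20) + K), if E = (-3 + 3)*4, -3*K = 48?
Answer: 106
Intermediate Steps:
K = -16 (K = -⅓*48 = -16)
E = 0 (E = 0*4 = 0)
106 + E*((-52 - 20) + K) = 106 + 0*((-52 - 20) - 16) = 106 + 0*(-72 - 16) = 106 + 0*(-88) = 106 + 0 = 106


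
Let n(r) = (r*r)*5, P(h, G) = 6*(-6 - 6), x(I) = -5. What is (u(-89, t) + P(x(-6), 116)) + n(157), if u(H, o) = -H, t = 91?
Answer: 123262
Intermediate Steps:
P(h, G) = -72 (P(h, G) = 6*(-12) = -72)
n(r) = 5*r² (n(r) = r²*5 = 5*r²)
(u(-89, t) + P(x(-6), 116)) + n(157) = (-1*(-89) - 72) + 5*157² = (89 - 72) + 5*24649 = 17 + 123245 = 123262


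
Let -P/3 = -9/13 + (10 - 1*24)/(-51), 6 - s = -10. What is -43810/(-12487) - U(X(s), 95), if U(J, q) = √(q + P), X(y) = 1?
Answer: 43810/12487 - 2*√1175278/221 ≈ -6.3024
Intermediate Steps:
s = 16 (s = 6 - 1*(-10) = 6 + 10 = 16)
P = 277/221 (P = -3*(-9/13 + (10 - 1*24)/(-51)) = -3*(-9*1/13 + (10 - 24)*(-1/51)) = -3*(-9/13 - 14*(-1/51)) = -3*(-9/13 + 14/51) = -3*(-277/663) = 277/221 ≈ 1.2534)
U(J, q) = √(277/221 + q) (U(J, q) = √(q + 277/221) = √(277/221 + q))
-43810/(-12487) - U(X(s), 95) = -43810/(-12487) - √(61217 + 48841*95)/221 = -43810*(-1/12487) - √(61217 + 4639895)/221 = 43810/12487 - √4701112/221 = 43810/12487 - 2*√1175278/221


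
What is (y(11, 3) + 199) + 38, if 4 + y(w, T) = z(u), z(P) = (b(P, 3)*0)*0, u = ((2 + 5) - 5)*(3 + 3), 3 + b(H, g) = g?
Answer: 233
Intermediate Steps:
b(H, g) = -3 + g
u = 12 (u = (7 - 5)*6 = 2*6 = 12)
z(P) = 0 (z(P) = ((-3 + 3)*0)*0 = (0*0)*0 = 0*0 = 0)
y(w, T) = -4 (y(w, T) = -4 + 0 = -4)
(y(11, 3) + 199) + 38 = (-4 + 199) + 38 = 195 + 38 = 233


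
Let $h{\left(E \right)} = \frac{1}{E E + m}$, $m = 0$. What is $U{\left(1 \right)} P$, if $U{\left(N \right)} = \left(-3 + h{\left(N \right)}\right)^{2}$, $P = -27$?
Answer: $-108$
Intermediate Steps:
$h{\left(E \right)} = \frac{1}{E^{2}}$ ($h{\left(E \right)} = \frac{1}{E E + 0} = \frac{1}{E^{2} + 0} = \frac{1}{E^{2}}$)
$U{\left(N \right)} = \left(-3 + \frac{1}{N^{2}}\right)^{2}$
$U{\left(1 \right)} P = 1^{-4} \left(-1 + 3 \cdot 1^{2}\right)^{2} \left(-27\right) = 1 \left(-1 + 3 \cdot 1\right)^{2} \left(-27\right) = 1 \left(-1 + 3\right)^{2} \left(-27\right) = 1 \cdot 2^{2} \left(-27\right) = 1 \cdot 4 \left(-27\right) = 4 \left(-27\right) = -108$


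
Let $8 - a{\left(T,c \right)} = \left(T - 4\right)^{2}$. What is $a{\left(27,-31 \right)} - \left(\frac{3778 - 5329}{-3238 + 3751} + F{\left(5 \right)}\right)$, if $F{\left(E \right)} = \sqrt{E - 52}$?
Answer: $- \frac{88574}{171} - i \sqrt{47} \approx -517.98 - 6.8557 i$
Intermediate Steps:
$F{\left(E \right)} = \sqrt{-52 + E}$
$a{\left(T,c \right)} = 8 - \left(-4 + T\right)^{2}$ ($a{\left(T,c \right)} = 8 - \left(T - 4\right)^{2} = 8 - \left(-4 + T\right)^{2}$)
$a{\left(27,-31 \right)} - \left(\frac{3778 - 5329}{-3238 + 3751} + F{\left(5 \right)}\right) = \left(8 - \left(-4 + 27\right)^{2}\right) - \left(\frac{3778 - 5329}{-3238 + 3751} + \sqrt{-52 + 5}\right) = \left(8 - 23^{2}\right) - \left(- \frac{1551}{513} + \sqrt{-47}\right) = \left(8 - 529\right) - \left(\left(-1551\right) \frac{1}{513} + i \sqrt{47}\right) = \left(8 - 529\right) - \left(- \frac{517}{171} + i \sqrt{47}\right) = -521 + \left(\frac{517}{171} - i \sqrt{47}\right) = - \frac{88574}{171} - i \sqrt{47}$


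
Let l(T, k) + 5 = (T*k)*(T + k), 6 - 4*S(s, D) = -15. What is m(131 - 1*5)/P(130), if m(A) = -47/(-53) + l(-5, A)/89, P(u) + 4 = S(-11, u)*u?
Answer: -8072544/6400969 ≈ -1.2611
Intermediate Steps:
S(s, D) = 21/4 (S(s, D) = 3/2 - ¼*(-15) = 3/2 + 15/4 = 21/4)
l(T, k) = -5 + T*k*(T + k) (l(T, k) = -5 + (T*k)*(T + k) = -5 + T*k*(T + k))
P(u) = -4 + 21*u/4
m(A) = 3918/4717 - 5*A²/89 + 25*A/89 (m(A) = -47/(-53) + (-5 - 5*A² + A*(-5)²)/89 = -47*(-1/53) + (-5 - 5*A² + A*25)*(1/89) = 47/53 + (-5 - 5*A² + 25*A)*(1/89) = 47/53 + (-5/89 - 5*A²/89 + 25*A/89) = 3918/4717 - 5*A²/89 + 25*A/89)
m(131 - 1*5)/P(130) = (3918/4717 - 5*(131 - 1*5)²/89 + 25*(131 - 1*5)/89)/(-4 + (21/4)*130) = (3918/4717 - 5*(131 - 5)²/89 + 25*(131 - 5)/89)/(-4 + 1365/2) = (3918/4717 - 5/89*126² + (25/89)*126)/(1357/2) = (3918/4717 - 5/89*15876 + 3150/89)*(2/1357) = (3918/4717 - 79380/89 + 3150/89)*(2/1357) = -4036272/4717*2/1357 = -8072544/6400969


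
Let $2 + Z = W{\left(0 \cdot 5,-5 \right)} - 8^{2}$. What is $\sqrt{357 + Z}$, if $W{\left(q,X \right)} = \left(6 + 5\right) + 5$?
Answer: $\sqrt{307} \approx 17.521$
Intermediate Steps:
$W{\left(q,X \right)} = 16$ ($W{\left(q,X \right)} = 11 + 5 = 16$)
$Z = -50$ ($Z = -2 + \left(16 - 8^{2}\right) = -2 + \left(16 - 64\right) = -2 - 48 = -50$)
$\sqrt{357 + Z} = \sqrt{357 - 50} = \sqrt{307}$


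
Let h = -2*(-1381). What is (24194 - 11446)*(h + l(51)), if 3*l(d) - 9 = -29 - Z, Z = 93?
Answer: 104189404/3 ≈ 3.4730e+7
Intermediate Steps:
h = 2762
l(d) = -113/3 (l(d) = 3 + (-29 - 1*93)/3 = 3 + (-29 - 93)/3 = 3 + (⅓)*(-122) = 3 - 122/3 = -113/3)
(24194 - 11446)*(h + l(51)) = (24194 - 11446)*(2762 - 113/3) = 12748*(8173/3) = 104189404/3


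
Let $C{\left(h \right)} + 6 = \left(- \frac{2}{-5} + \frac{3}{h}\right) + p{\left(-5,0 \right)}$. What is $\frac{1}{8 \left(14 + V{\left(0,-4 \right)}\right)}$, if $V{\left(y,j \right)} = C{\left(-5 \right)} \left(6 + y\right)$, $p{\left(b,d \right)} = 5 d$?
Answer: $- \frac{5}{928} \approx -0.0053879$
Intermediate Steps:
$C{\left(h \right)} = - \frac{28}{5} + \frac{3}{h}$ ($C{\left(h \right)} = -6 + \left(\left(- \frac{2}{-5} + \frac{3}{h}\right) + 5 \cdot 0\right) = -6 + \left(\left(\left(-2\right) \left(- \frac{1}{5}\right) + \frac{3}{h}\right) + 0\right) = -6 + \left(\left(\frac{2}{5} + \frac{3}{h}\right) + 0\right) = -6 + \left(\frac{2}{5} + \frac{3}{h}\right) = - \frac{28}{5} + \frac{3}{h}$)
$V{\left(y,j \right)} = - \frac{186}{5} - \frac{31 y}{5}$ ($V{\left(y,j \right)} = \left(- \frac{28}{5} + \frac{3}{-5}\right) \left(6 + y\right) = \left(- \frac{28}{5} + 3 \left(- \frac{1}{5}\right)\right) \left(6 + y\right) = \left(- \frac{28}{5} - \frac{3}{5}\right) \left(6 + y\right) = - \frac{31 \left(6 + y\right)}{5} = - \frac{186}{5} - \frac{31 y}{5}$)
$\frac{1}{8 \left(14 + V{\left(0,-4 \right)}\right)} = \frac{1}{8 \left(14 - \frac{186}{5}\right)} = \frac{1}{8 \left(- \frac{116}{5}\right)} = \frac{1}{- \frac{928}{5}} = - \frac{5}{928}$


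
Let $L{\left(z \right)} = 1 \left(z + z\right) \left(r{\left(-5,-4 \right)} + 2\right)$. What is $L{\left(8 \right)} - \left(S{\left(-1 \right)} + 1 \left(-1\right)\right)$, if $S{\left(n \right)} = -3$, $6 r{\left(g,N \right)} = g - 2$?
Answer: $\frac{52}{3} \approx 17.333$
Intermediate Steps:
$r{\left(g,N \right)} = - \frac{1}{3} + \frac{g}{6}$ ($r{\left(g,N \right)} = \frac{g - 2}{6} = \frac{-2 + g}{6} = - \frac{1}{3} + \frac{g}{6}$)
$L{\left(z \right)} = \frac{5 z}{3}$ ($L{\left(z \right)} = 1 \left(z + z\right) \left(\left(- \frac{1}{3} + \frac{1}{6} \left(-5\right)\right) + 2\right) = 1 \cdot 2 z \left(\left(- \frac{1}{3} - \frac{5}{6}\right) + 2\right) = 2 z \left(- \frac{7}{6} + 2\right) = 2 z \frac{5}{6} = \frac{5 z}{3}$)
$L{\left(8 \right)} - \left(S{\left(-1 \right)} + 1 \left(-1\right)\right) = \frac{5}{3} \cdot 8 - \left(-3 + 1 \left(-1\right)\right) = \frac{40}{3} - \left(-3 - 1\right) = \frac{40}{3} - -4 = \frac{40}{3} + 4 = \frac{52}{3}$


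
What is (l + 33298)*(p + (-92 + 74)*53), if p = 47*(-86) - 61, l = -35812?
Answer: 12713298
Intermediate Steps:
p = -4103 (p = -4042 - 61 = -4103)
(l + 33298)*(p + (-92 + 74)*53) = (-35812 + 33298)*(-4103 + (-92 + 74)*53) = -2514*(-4103 - 18*53) = -2514*(-4103 - 954) = -2514*(-5057) = 12713298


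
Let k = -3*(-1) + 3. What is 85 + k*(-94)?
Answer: -479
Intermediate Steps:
k = 6 (k = 3 + 3 = 6)
85 + k*(-94) = 85 + 6*(-94) = 85 - 564 = -479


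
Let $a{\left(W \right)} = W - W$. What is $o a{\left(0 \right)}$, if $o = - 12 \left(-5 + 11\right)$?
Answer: $0$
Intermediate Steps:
$a{\left(W \right)} = 0$
$o = -72$ ($o = \left(-12\right) 6 = -72$)
$o a{\left(0 \right)} = \left(-72\right) 0 = 0$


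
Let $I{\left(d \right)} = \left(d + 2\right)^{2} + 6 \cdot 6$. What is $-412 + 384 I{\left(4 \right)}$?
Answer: $27236$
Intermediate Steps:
$I{\left(d \right)} = 36 + \left(2 + d\right)^{2}$ ($I{\left(d \right)} = \left(2 + d\right)^{2} + 36 = 36 + \left(2 + d\right)^{2}$)
$-412 + 384 I{\left(4 \right)} = -412 + 384 \left(36 + \left(2 + 4\right)^{2}\right) = -412 + 384 \left(36 + 6^{2}\right) = -412 + 384 \left(36 + 36\right) = -412 + 384 \cdot 72 = -412 + 27648 = 27236$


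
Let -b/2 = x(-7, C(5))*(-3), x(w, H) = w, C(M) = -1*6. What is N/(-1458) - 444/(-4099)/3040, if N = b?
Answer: 21833653/757003320 ≈ 0.028842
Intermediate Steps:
C(M) = -6
b = -42 (b = -(-14)*(-3) = -2*21 = -42)
N = -42
N/(-1458) - 444/(-4099)/3040 = -42/(-1458) - 444/(-4099)/3040 = -42*(-1/1458) - 444*(-1/4099)*(1/3040) = 7/243 + (444/4099)*(1/3040) = 7/243 + 111/3115240 = 21833653/757003320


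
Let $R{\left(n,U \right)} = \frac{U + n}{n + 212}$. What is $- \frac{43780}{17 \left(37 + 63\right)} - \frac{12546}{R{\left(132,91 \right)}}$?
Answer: $- \frac{367333187}{18955} \approx -19379.0$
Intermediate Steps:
$R{\left(n,U \right)} = \frac{U + n}{212 + n}$
$- \frac{43780}{17 \left(37 + 63\right)} - \frac{12546}{R{\left(132,91 \right)}} = - \frac{43780}{17 \left(37 + 63\right)} - \frac{12546}{\frac{1}{212 + 132} \left(91 + 132\right)} = - \frac{43780}{17 \cdot 100} - \frac{12546}{\frac{1}{344} \cdot 223} = - \frac{43780}{1700} - \frac{12546}{\frac{1}{344} \cdot 223} = \left(-43780\right) \frac{1}{1700} - \frac{12546}{\frac{223}{344}} = - \frac{2189}{85} - \frac{4315824}{223} = - \frac{367333187}{18955}$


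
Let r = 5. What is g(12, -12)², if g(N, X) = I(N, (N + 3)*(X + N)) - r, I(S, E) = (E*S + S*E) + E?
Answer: 25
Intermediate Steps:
I(S, E) = E + 2*E*S (I(S, E) = (E*S + E*S) + E = 2*E*S + E = E + 2*E*S)
g(N, X) = -5 + (1 + 2*N)*(3 + N)*(N + X) (g(N, X) = ((N + 3)*(X + N))*(1 + 2*N) - 1*5 = ((3 + N)*(N + X))*(1 + 2*N) - 5 = (1 + 2*N)*(3 + N)*(N + X) - 5 = -5 + (1 + 2*N)*(3 + N)*(N + X))
g(12, -12)² = (-5 + (1 + 2*12)*(12² + 3*12 + 3*(-12) + 12*(-12)))² = (-5 + (1 + 24)*(144 + 36 - 36 - 144))² = (-5 + 25*0)² = (-5 + 0)² = (-5)² = 25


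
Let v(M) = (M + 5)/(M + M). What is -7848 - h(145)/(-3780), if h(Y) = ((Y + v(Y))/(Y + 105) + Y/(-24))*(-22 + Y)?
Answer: -24580492411/3132000 ≈ -7848.2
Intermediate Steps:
v(M) = (5 + M)/(2*M) (v(M) = (5 + M)/((2*M)) = (5 + M)*(1/(2*M)) = (5 + M)/(2*M))
h(Y) = (-22 + Y)*(-Y/24 + (Y + (5 + Y)/(2*Y))/(105 + Y)) (h(Y) = ((Y + (5 + Y)/(2*Y))/(Y + 105) + Y/(-24))*(-22 + Y) = ((Y + (5 + Y)/(2*Y))/(105 + Y) + Y*(-1/24))*(-22 + Y) = ((Y + (5 + Y)/(2*Y))/(105 + Y) - Y/24)*(-22 + Y) = (-Y/24 + (Y + (5 + Y)/(2*Y))/(105 + Y))*(-22 + Y) = (-22 + Y)*(-Y/24 + (Y + (5 + Y)/(2*Y))/(105 + Y)))
-7848 - h(145)/(-3780) = -7848 - (1/24)*(-1320 - 1*145⁴ - 204*145 - 59*145³ + 1794*145²)/(145*(105 + 145))/(-3780) = -7848 - (1/24)*(1/145)*(-1320 - 1*442050625 - 29580 - 59*3048625 + 1794*21025)/250*(-1)/3780 = -7848 - (1/24)*(1/145)*(1/250)*(-1320 - 442050625 - 29580 - 179868875 + 37718850)*(-1)/3780 = -7848 - (1/24)*(1/145)*(1/250)*(-584231550)*(-1)/3780 = -7848 - (-3894877)*(-1)/(5800*3780) = -7848 - 1*556411/3132000 = -7848 - 556411/3132000 = -24580492411/3132000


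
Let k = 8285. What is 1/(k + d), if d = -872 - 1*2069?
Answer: 1/5344 ≈ 0.00018713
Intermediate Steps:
d = -2941 (d = -872 - 2069 = -2941)
1/(k + d) = 1/(8285 - 2941) = 1/5344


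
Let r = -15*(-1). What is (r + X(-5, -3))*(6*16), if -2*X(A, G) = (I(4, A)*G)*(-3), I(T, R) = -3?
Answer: 2736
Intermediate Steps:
X(A, G) = -9*G/2 (X(A, G) = -(-3*G)*(-3)/2 = -9*G/2)
r = 15
(r + X(-5, -3))*(6*16) = (15 - 9/2*(-3))*(6*16) = (15 + 27/2)*96 = (57/2)*96 = 2736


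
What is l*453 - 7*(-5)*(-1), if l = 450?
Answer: 203815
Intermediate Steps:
l*453 - 7*(-5)*(-1) = 450*453 - 7*(-5)*(-1) = 203850 + 35*(-1) = 203850 - 35 = 203815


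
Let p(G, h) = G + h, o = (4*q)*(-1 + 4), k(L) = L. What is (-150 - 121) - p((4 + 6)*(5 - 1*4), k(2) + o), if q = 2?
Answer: -307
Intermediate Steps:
o = 24 (o = (4*2)*(-1 + 4) = 8*3 = 24)
(-150 - 121) - p((4 + 6)*(5 - 1*4), k(2) + o) = (-150 - 121) - ((4 + 6)*(5 - 1*4) + (2 + 24)) = -271 - (10*(5 - 4) + 26) = -271 - (10*1 + 26) = -271 - (10 + 26) = -271 - 1*36 = -271 - 36 = -307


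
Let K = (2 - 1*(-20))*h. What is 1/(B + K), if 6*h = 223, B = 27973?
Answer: 3/86372 ≈ 3.4734e-5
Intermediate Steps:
h = 223/6 (h = (⅙)*223 = 223/6 ≈ 37.167)
K = 2453/3 (K = (2 - 1*(-20))*(223/6) = (2 + 20)*(223/6) = 22*(223/6) = 2453/3 ≈ 817.67)
1/(B + K) = 1/(27973 + 2453/3) = 1/(86372/3) = 3/86372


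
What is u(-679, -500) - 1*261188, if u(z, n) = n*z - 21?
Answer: 78291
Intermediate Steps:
u(z, n) = -21 + n*z
u(-679, -500) - 1*261188 = (-21 - 500*(-679)) - 1*261188 = (-21 + 339500) - 261188 = 339479 - 261188 = 78291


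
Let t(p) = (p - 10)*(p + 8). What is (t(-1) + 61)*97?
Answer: -1552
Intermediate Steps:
t(p) = (-10 + p)*(8 + p)
(t(-1) + 61)*97 = ((-80 + (-1)**2 - 2*(-1)) + 61)*97 = ((-80 + 1 + 2) + 61)*97 = (-77 + 61)*97 = -16*97 = -1552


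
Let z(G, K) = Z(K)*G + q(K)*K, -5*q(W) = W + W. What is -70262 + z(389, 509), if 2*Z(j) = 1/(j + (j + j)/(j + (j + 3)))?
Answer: -905478327563/5207070 ≈ -1.7389e+5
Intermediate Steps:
q(W) = -2*W/5 (q(W) = -(W + W)/5 = -2*W/5)
Z(j) = 1/(2*(j + 2*j/(3 + 2*j))) (Z(j) = 1/(2*(j + (j + j)/(j + (j + 3)))) = 1/(2*(j + (2*j)/(j + (3 + j)))) = 1/(2*(j + (2*j)/(3 + 2*j))) = 1/(2*(j + 2*j/(3 + 2*j))))
z(G, K) = -2*K²/5 + G*(3/2 + K)/(K*(5 + 2*K)) (z(G, K) = ((3/2 + K)/(K*(5 + 2*K)))*G + (-2*K/5)*K = G*(3/2 + K)/(K*(5 + 2*K)) - 2*K²/5 = -2*K²/5 + G*(3/2 + K)/(K*(5 + 2*K)))
-70262 + z(389, 509) = -70262 + (⅒)*(-20*509³ - 8*509⁴ + 15*389 + 10*389*509)/(509*(5 + 2*509)) = -70262 + (⅒)*(1/509)*(-20*131872229 - 8*67122964561 + 5835 + 1980010)/(5 + 1018) = -70262 + (⅒)*(1/509)*(-2637444580 - 536983716488 + 5835 + 1980010)/1023 = -70262 + (⅒)*(1/509)*(1/1023)*(-539619175223) = -70262 - 539619175223/5207070 = -905478327563/5207070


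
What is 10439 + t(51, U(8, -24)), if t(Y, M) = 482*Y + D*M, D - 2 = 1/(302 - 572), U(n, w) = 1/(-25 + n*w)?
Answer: 293125693/8370 ≈ 35021.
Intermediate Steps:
D = 539/270 (D = 2 + 1/(302 - 572) = 2 + 1/(-270) = 2 - 1/270 = 539/270 ≈ 1.9963)
t(Y, M) = 482*Y + 539*M/270
10439 + t(51, U(8, -24)) = 10439 + (482*51 + 539/(270*(-25 + 8*(-24)))) = 10439 + (24582 + 539/(270*(-25 - 192))) = 10439 + (24582 + (539/270)/(-217)) = 10439 + (24582 + (539/270)*(-1/217)) = 10439 + (24582 - 77/8370) = 10439 + 205751263/8370 = 293125693/8370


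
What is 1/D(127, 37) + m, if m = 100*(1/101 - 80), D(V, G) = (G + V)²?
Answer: -21729278299/2716496 ≈ -7999.0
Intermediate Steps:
m = -807900/101 (m = 100*(1/101 - 80) = 100*(-8079/101) = -807900/101 ≈ -7999.0)
1/D(127, 37) + m = 1/((37 + 127)²) - 807900/101 = 1/(164²) - 807900/101 = 1/26896 - 807900/101 = -21729278299/2716496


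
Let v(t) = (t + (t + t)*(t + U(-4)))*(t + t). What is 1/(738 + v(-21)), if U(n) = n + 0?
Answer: -1/42480 ≈ -2.3540e-5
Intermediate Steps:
U(n) = n
v(t) = 2*t*(t + 2*t*(-4 + t)) (v(t) = (t + (t + t)*(t - 4))*(t + t) = (t + (2*t)*(-4 + t))*(2*t) = (t + 2*t*(-4 + t))*(2*t) = 2*t*(t + 2*t*(-4 + t)))
1/(738 + v(-21)) = 1/(738 + (-21)²*(-14 + 4*(-21))) = 1/(738 + 441*(-14 - 84)) = 1/(738 + 441*(-98)) = 1/(738 - 43218) = 1/(-42480) = -1/42480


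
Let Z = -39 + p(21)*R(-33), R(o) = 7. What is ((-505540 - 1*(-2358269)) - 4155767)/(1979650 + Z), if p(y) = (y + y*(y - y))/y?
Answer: -1151519/989809 ≈ -1.1634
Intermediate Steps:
p(y) = 1 (p(y) = (y + y*0)/y = (y + 0)/y = y/y = 1)
Z = -32 (Z = -39 + 1*7 = -39 + 7 = -32)
((-505540 - 1*(-2358269)) - 4155767)/(1979650 + Z) = ((-505540 - 1*(-2358269)) - 4155767)/(1979650 - 32) = ((-505540 + 2358269) - 4155767)/1979618 = (1852729 - 4155767)*(1/1979618) = -2303038*1/1979618 = -1151519/989809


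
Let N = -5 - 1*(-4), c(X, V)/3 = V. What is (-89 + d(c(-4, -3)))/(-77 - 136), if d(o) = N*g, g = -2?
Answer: 29/71 ≈ 0.40845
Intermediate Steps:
c(X, V) = 3*V
N = -1 (N = -5 + 4 = -1)
d(o) = 2 (d(o) = -1*(-2) = 2)
(-89 + d(c(-4, -3)))/(-77 - 136) = (-89 + 2)/(-77 - 136) = -87/(-213) = -87*(-1/213) = 29/71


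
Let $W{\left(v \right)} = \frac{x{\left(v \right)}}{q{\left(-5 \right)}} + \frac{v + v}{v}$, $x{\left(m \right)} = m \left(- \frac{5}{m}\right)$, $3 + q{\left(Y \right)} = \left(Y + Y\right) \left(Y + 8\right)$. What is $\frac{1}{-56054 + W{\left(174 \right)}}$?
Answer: $- \frac{33}{1849711} \approx -1.7841 \cdot 10^{-5}$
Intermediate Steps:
$q{\left(Y \right)} = -3 + 2 Y \left(8 + Y\right)$ ($q{\left(Y \right)} = -3 + \left(Y + Y\right) \left(Y + 8\right) = -3 + 2 Y \left(8 + Y\right)$)
$x{\left(m \right)} = -5$
$W{\left(v \right)} = \frac{71}{33}$ ($W{\left(v \right)} = - \frac{5}{-3 + 2 \left(-5\right)^{2} + 16 \left(-5\right)} + \frac{v + v}{v} = - \frac{5}{-3 + 2 \cdot 25 - 80} + \frac{2 v}{v} = - \frac{5}{-3 + 50 - 80} + 2 = - \frac{5}{-33} + 2 = \left(-5\right) \left(- \frac{1}{33}\right) + 2 = \frac{5}{33} + 2 = \frac{71}{33}$)
$\frac{1}{-56054 + W{\left(174 \right)}} = \frac{1}{-56054 + \frac{71}{33}} = \frac{1}{- \frac{1849711}{33}} = - \frac{33}{1849711}$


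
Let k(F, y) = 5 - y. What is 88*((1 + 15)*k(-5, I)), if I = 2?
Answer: 4224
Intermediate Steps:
88*((1 + 15)*k(-5, I)) = 88*((1 + 15)*(5 - 1*2)) = 88*(16*(5 - 2)) = 88*(16*3) = 88*48 = 4224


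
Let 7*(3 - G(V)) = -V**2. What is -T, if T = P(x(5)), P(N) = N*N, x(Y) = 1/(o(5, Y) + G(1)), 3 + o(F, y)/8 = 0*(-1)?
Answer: -49/21316 ≈ -0.0022987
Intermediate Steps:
G(V) = 3 + V**2/7 (G(V) = 3 - (-1)*V**2/7 = 3 + V**2/7)
o(F, y) = -24 (o(F, y) = -24 + 8*(0*(-1)) = -24 + 8*0 = -24 + 0 = -24)
x(Y) = -7/146 (x(Y) = 1/(-24 + (3 + (1/7)*1**2)) = 1/(-24 + (3 + (1/7)*1)) = 1/(-24 + (3 + 1/7)) = 1/(-24 + 22/7) = 1/(-146/7) = -7/146)
P(N) = N**2
T = 49/21316 (T = (-7/146)**2 = 49/21316 ≈ 0.0022987)
-T = -1*49/21316 = -49/21316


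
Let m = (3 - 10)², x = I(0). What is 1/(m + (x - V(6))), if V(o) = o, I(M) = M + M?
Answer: 1/43 ≈ 0.023256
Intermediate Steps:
I(M) = 2*M
x = 0 (x = 2*0 = 0)
m = 49 (m = (-7)² = 49)
1/(m + (x - V(6))) = 1/(49 + (0 - 1*6)) = 1/(49 + (0 - 6)) = 1/(49 - 6) = 1/43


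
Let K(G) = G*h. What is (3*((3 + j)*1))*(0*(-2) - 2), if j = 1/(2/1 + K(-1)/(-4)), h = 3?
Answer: -222/11 ≈ -20.182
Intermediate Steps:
K(G) = 3*G (K(G) = G*3 = 3*G)
j = 4/11 (j = 1/(2/1 + (3*(-1))/(-4)) = 1/(2*1 - 3*(-¼)) = 1/(2 + ¾) = 1/(11/4) = 4/11 ≈ 0.36364)
(3*((3 + j)*1))*(0*(-2) - 2) = (3*((3 + 4/11)*1))*(0*(-2) - 2) = (3*((37/11)*1))*(0 - 2) = (3*(37/11))*(-2) = (111/11)*(-2) = -222/11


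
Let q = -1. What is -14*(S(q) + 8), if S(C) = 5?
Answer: -182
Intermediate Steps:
-14*(S(q) + 8) = -14*(5 + 8) = -14*13 = -182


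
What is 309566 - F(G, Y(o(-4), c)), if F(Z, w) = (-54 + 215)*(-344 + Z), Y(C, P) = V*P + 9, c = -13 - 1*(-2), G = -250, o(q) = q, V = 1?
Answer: 405200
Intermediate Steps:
c = -11 (c = -13 + 2 = -11)
Y(C, P) = 9 + P (Y(C, P) = 1*P + 9 = P + 9 = 9 + P)
F(Z, w) = -55384 + 161*Z (F(Z, w) = 161*(-344 + Z) = -55384 + 161*Z)
309566 - F(G, Y(o(-4), c)) = 309566 - (-55384 + 161*(-250)) = 309566 - (-55384 - 40250) = 309566 - 1*(-95634) = 309566 + 95634 = 405200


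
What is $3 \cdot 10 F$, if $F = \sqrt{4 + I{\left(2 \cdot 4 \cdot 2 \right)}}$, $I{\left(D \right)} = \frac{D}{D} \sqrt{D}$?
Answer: $60 \sqrt{2} \approx 84.853$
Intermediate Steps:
$I{\left(D \right)} = \sqrt{D}$ ($I{\left(D \right)} = 1 \sqrt{D} = \sqrt{D}$)
$F = 2 \sqrt{2}$ ($F = \sqrt{4 + \sqrt{2 \cdot 4 \cdot 2}} = \sqrt{4 + \sqrt{8 \cdot 2}} = \sqrt{4 + \sqrt{16}} = \sqrt{4 + 4} = \sqrt{8} = 2 \sqrt{2} \approx 2.8284$)
$3 \cdot 10 F = 3 \cdot 10 \cdot 2 \sqrt{2} = 30 \cdot 2 \sqrt{2} = 60 \sqrt{2}$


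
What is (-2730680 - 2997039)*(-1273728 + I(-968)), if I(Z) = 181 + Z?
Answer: 7300063781285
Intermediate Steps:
(-2730680 - 2997039)*(-1273728 + I(-968)) = (-2730680 - 2997039)*(-1273728 + (181 - 968)) = -5727719*(-1273728 - 787) = -5727719*(-1274515) = 7300063781285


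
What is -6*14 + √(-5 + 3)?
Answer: -84 + I*√2 ≈ -84.0 + 1.4142*I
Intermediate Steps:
-6*14 + √(-5 + 3) = -84 + √(-2) = -84 + I*√2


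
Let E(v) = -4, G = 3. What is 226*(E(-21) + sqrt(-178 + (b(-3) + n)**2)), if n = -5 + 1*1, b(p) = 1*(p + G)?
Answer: -904 + 2034*I*sqrt(2) ≈ -904.0 + 2876.5*I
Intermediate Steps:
b(p) = 3 + p (b(p) = 1*(p + 3) = 1*(3 + p) = 3 + p)
n = -4 (n = -5 + 1 = -4)
226*(E(-21) + sqrt(-178 + (b(-3) + n)**2)) = 226*(-4 + sqrt(-178 + ((3 - 3) - 4)**2)) = 226*(-4 + sqrt(-178 + (0 - 4)**2)) = 226*(-4 + sqrt(-178 + (-4)**2)) = 226*(-4 + sqrt(-178 + 16)) = 226*(-4 + sqrt(-162)) = 226*(-4 + 9*I*sqrt(2)) = -904 + 2034*I*sqrt(2)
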